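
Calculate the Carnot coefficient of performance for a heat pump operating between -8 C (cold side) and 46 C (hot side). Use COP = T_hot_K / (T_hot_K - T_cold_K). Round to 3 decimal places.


Convert to Kelvin:
  T_hot = 46 + 273.15 = 319.15 K
  T_cold = -8 + 273.15 = 265.15 K
Apply Carnot COP formula:
  COP = T_hot_K / (T_hot_K - T_cold_K) = 319.15 / 54.0
  COP = 5.910

5.910


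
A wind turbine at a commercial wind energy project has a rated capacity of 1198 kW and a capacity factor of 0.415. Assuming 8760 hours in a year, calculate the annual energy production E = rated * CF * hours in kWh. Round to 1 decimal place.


Annual energy = rated_kW * capacity_factor * hours_per_year
Given: P_rated = 1198 kW, CF = 0.415, hours = 8760
E = 1198 * 0.415 * 8760
E = 4355209.2 kWh

4355209.2


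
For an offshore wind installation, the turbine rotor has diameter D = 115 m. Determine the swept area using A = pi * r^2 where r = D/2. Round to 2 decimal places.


Compute the rotor radius:
  r = D / 2 = 115 / 2 = 57.5 m
Calculate swept area:
  A = pi * r^2 = pi * 57.5^2
  A = 10386.89 m^2

10386.89


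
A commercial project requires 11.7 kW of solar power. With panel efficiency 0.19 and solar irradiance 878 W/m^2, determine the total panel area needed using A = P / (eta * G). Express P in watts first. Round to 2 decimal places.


Convert target power to watts: P = 11.7 * 1000 = 11700.0 W
Compute denominator: eta * G = 0.19 * 878 = 166.82
Required area A = P / (eta * G) = 11700.0 / 166.82
A = 70.14 m^2

70.14


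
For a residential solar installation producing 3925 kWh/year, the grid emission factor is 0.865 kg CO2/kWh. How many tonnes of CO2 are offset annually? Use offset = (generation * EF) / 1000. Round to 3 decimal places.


CO2 offset in kg = generation * emission_factor
CO2 offset = 3925 * 0.865 = 3395.13 kg
Convert to tonnes:
  CO2 offset = 3395.13 / 1000 = 3.395 tonnes

3.395


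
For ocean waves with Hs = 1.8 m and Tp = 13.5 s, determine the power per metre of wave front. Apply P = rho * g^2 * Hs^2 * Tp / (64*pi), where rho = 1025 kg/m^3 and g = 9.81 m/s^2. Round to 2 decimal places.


Apply wave power formula:
  g^2 = 9.81^2 = 96.2361
  Hs^2 = 1.8^2 = 3.24
  Numerator = rho * g^2 * Hs^2 * Tp = 1025 * 96.2361 * 3.24 * 13.5 = 4314601.19
  Denominator = 64 * pi = 201.0619
  P = 4314601.19 / 201.0619 = 21459.07 W/m

21459.07


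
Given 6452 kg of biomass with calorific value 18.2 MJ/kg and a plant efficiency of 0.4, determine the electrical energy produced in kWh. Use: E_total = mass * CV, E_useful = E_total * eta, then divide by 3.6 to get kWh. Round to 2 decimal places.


Total energy = mass * CV = 6452 * 18.2 = 117426.4 MJ
Useful energy = total * eta = 117426.4 * 0.4 = 46970.56 MJ
Convert to kWh: 46970.56 / 3.6
Useful energy = 13047.38 kWh

13047.38


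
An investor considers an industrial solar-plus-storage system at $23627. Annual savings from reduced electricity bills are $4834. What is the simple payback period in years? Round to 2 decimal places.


Simple payback period = initial cost / annual savings
Payback = 23627 / 4834
Payback = 4.89 years

4.89


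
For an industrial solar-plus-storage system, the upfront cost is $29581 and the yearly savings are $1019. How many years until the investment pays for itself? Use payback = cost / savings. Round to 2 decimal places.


Simple payback period = initial cost / annual savings
Payback = 29581 / 1019
Payback = 29.03 years

29.03


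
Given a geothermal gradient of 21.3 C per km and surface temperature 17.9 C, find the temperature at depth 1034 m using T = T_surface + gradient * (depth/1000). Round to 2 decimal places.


Convert depth to km: 1034 / 1000 = 1.034 km
Temperature increase = gradient * depth_km = 21.3 * 1.034 = 22.02 C
Temperature at depth = T_surface + delta_T = 17.9 + 22.02
T = 39.92 C

39.92


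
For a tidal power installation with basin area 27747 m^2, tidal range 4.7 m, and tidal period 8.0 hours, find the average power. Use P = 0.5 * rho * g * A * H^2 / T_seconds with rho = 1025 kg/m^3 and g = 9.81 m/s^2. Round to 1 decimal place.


Convert period to seconds: T = 8.0 * 3600 = 28800.0 s
H^2 = 4.7^2 = 22.09
P = 0.5 * rho * g * A * H^2 / T
P = 0.5 * 1025 * 9.81 * 27747 * 22.09 / 28800.0
P = 106999.6 W

106999.6


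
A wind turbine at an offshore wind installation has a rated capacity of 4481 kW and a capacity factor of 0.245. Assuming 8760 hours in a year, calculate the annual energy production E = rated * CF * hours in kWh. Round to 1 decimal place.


Annual energy = rated_kW * capacity_factor * hours_per_year
Given: P_rated = 4481 kW, CF = 0.245, hours = 8760
E = 4481 * 0.245 * 8760
E = 9617122.2 kWh

9617122.2


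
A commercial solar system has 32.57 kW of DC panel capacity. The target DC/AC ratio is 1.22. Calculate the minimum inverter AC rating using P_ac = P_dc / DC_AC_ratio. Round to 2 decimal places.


The inverter AC capacity is determined by the DC/AC ratio.
Given: P_dc = 32.57 kW, DC/AC ratio = 1.22
P_ac = P_dc / ratio = 32.57 / 1.22
P_ac = 26.70 kW

26.70


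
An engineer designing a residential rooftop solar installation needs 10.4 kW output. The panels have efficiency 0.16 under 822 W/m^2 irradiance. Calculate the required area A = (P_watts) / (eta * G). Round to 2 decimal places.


Convert target power to watts: P = 10.4 * 1000 = 10400.0 W
Compute denominator: eta * G = 0.16 * 822 = 131.52
Required area A = P / (eta * G) = 10400.0 / 131.52
A = 79.08 m^2

79.08


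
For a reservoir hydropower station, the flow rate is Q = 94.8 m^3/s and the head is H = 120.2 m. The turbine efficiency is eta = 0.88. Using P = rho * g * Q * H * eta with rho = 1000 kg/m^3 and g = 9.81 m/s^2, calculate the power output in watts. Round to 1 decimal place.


Apply the hydropower formula P = rho * g * Q * H * eta
rho * g = 1000 * 9.81 = 9810.0
P = 9810.0 * 94.8 * 120.2 * 0.88
P = 98370410.7 W

98370410.7


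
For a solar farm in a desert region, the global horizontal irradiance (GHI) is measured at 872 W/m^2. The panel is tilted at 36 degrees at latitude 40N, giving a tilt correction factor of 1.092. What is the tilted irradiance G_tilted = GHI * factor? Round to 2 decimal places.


Identify the given values:
  GHI = 872 W/m^2, tilt correction factor = 1.092
Apply the formula G_tilted = GHI * factor:
  G_tilted = 872 * 1.092
  G_tilted = 952.22 W/m^2

952.22


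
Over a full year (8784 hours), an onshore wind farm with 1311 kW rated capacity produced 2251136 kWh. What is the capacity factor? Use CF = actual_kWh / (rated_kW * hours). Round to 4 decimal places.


Capacity factor = actual output / maximum possible output
Maximum possible = rated * hours = 1311 * 8784 = 11515824 kWh
CF = 2251136 / 11515824
CF = 0.1955

0.1955


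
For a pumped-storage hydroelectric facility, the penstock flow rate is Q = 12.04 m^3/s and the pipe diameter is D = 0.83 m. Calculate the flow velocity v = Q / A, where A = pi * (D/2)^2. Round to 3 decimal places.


Compute pipe cross-sectional area:
  A = pi * (D/2)^2 = pi * (0.83/2)^2 = 0.5411 m^2
Calculate velocity:
  v = Q / A = 12.04 / 0.5411
  v = 22.253 m/s

22.253


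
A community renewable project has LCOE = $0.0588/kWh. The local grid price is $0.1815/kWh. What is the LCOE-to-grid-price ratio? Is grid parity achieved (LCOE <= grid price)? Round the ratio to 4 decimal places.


Compare LCOE to grid price:
  LCOE = $0.0588/kWh, Grid price = $0.1815/kWh
  Ratio = LCOE / grid_price = 0.0588 / 0.1815 = 0.3240
  Grid parity achieved (ratio <= 1)? yes

0.3240


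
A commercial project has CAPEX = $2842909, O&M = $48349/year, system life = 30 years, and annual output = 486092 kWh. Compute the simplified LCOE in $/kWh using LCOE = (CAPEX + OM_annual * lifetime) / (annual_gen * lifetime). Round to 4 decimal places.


Total cost = CAPEX + OM * lifetime = 2842909 + 48349 * 30 = 2842909 + 1450470 = 4293379
Total generation = annual * lifetime = 486092 * 30 = 14582760 kWh
LCOE = 4293379 / 14582760
LCOE = 0.2944 $/kWh

0.2944


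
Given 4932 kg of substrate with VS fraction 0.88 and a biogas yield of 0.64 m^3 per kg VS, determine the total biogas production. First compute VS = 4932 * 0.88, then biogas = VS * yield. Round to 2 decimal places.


Compute volatile solids:
  VS = mass * VS_fraction = 4932 * 0.88 = 4340.16 kg
Calculate biogas volume:
  Biogas = VS * specific_yield = 4340.16 * 0.64
  Biogas = 2777.70 m^3

2777.70


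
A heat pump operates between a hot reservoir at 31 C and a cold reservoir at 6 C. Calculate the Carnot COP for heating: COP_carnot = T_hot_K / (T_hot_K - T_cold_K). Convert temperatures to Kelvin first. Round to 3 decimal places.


Convert to Kelvin:
  T_hot = 31 + 273.15 = 304.15 K
  T_cold = 6 + 273.15 = 279.15 K
Apply Carnot COP formula:
  COP = T_hot_K / (T_hot_K - T_cold_K) = 304.15 / 25.0
  COP = 12.166

12.166


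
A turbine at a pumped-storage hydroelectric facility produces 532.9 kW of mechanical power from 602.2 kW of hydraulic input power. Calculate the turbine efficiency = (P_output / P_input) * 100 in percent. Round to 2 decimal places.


Turbine efficiency = (output power / input power) * 100
eta = (532.9 / 602.2) * 100
eta = 88.49%

88.49


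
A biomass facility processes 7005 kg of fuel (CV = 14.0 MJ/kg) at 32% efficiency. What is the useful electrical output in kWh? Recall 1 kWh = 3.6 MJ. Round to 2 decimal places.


Total energy = mass * CV = 7005 * 14.0 = 98070.0 MJ
Useful energy = total * eta = 98070.0 * 0.32 = 31382.4 MJ
Convert to kWh: 31382.4 / 3.6
Useful energy = 8717.33 kWh

8717.33


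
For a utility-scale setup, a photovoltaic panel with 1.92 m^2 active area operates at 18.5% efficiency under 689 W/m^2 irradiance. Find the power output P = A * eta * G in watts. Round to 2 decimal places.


Use the solar power formula P = A * eta * G.
Given: A = 1.92 m^2, eta = 0.185, G = 689 W/m^2
P = 1.92 * 0.185 * 689
P = 244.73 W

244.73


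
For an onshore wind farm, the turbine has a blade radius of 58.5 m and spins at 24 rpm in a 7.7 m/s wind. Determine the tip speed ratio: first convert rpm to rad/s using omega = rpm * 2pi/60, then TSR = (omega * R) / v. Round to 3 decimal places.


Convert rotational speed to rad/s:
  omega = 24 * 2 * pi / 60 = 2.5133 rad/s
Compute tip speed:
  v_tip = omega * R = 2.5133 * 58.5 = 147.027 m/s
Tip speed ratio:
  TSR = v_tip / v_wind = 147.027 / 7.7 = 19.094

19.094


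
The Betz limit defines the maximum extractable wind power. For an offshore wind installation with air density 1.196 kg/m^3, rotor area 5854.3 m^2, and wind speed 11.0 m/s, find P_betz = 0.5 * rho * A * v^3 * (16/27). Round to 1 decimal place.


The Betz coefficient Cp_max = 16/27 = 0.5926
v^3 = 11.0^3 = 1331.0
P_betz = 0.5 * rho * A * v^3 * Cp_max
P_betz = 0.5 * 1.196 * 5854.3 * 1331.0 * 0.5926
P_betz = 2761279.9 W

2761279.9


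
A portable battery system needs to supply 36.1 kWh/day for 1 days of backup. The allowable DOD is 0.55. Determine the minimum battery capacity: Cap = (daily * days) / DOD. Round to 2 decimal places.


Total energy needed = daily * days = 36.1 * 1 = 36.1 kWh
Account for depth of discharge:
  Cap = total_energy / DOD = 36.1 / 0.55
  Cap = 65.64 kWh

65.64


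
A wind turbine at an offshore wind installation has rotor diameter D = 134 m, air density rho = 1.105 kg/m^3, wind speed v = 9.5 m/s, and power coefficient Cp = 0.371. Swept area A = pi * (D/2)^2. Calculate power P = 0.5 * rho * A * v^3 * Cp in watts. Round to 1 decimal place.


Step 1 -- Compute swept area:
  A = pi * (D/2)^2 = pi * (134/2)^2 = 14102.61 m^2
Step 2 -- Apply wind power equation:
  P = 0.5 * rho * A * v^3 * Cp
  v^3 = 9.5^3 = 857.375
  P = 0.5 * 1.105 * 14102.61 * 857.375 * 0.371
  P = 2478429.0 W

2478429.0


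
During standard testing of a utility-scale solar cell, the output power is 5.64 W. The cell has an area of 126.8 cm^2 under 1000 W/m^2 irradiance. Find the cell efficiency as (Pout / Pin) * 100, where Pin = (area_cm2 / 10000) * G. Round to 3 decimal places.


First compute the input power:
  Pin = area_cm2 / 10000 * G = 126.8 / 10000 * 1000 = 12.68 W
Then compute efficiency:
  Efficiency = (Pout / Pin) * 100 = (5.64 / 12.68) * 100
  Efficiency = 44.479%

44.479


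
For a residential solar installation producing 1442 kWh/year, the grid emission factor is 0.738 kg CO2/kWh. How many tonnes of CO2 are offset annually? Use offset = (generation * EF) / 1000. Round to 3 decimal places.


CO2 offset in kg = generation * emission_factor
CO2 offset = 1442 * 0.738 = 1064.2 kg
Convert to tonnes:
  CO2 offset = 1064.2 / 1000 = 1.064 tonnes

1.064


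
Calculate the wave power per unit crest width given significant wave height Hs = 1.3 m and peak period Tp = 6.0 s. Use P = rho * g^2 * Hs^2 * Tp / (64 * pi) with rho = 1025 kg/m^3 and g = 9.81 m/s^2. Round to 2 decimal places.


Apply wave power formula:
  g^2 = 9.81^2 = 96.2361
  Hs^2 = 1.3^2 = 1.69
  Numerator = rho * g^2 * Hs^2 * Tp = 1025 * 96.2361 * 1.69 * 6.0 = 1000229.91
  Denominator = 64 * pi = 201.0619
  P = 1000229.91 / 201.0619 = 4974.74 W/m

4974.74


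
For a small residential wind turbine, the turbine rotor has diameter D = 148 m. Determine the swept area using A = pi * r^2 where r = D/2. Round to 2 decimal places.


Compute the rotor radius:
  r = D / 2 = 148 / 2 = 74.0 m
Calculate swept area:
  A = pi * r^2 = pi * 74.0^2
  A = 17203.36 m^2

17203.36


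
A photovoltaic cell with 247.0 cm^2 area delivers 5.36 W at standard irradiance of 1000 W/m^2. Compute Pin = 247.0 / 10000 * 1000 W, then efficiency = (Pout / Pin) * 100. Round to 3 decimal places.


First compute the input power:
  Pin = area_cm2 / 10000 * G = 247.0 / 10000 * 1000 = 24.7 W
Then compute efficiency:
  Efficiency = (Pout / Pin) * 100 = (5.36 / 24.7) * 100
  Efficiency = 21.700%

21.700


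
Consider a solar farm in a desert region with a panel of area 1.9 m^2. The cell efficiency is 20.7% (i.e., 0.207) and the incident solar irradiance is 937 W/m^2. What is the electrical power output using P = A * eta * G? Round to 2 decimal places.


Use the solar power formula P = A * eta * G.
Given: A = 1.9 m^2, eta = 0.207, G = 937 W/m^2
P = 1.9 * 0.207 * 937
P = 368.52 W

368.52


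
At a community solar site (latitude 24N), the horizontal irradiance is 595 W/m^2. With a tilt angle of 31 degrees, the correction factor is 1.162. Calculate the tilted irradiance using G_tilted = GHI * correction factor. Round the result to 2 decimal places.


Identify the given values:
  GHI = 595 W/m^2, tilt correction factor = 1.162
Apply the formula G_tilted = GHI * factor:
  G_tilted = 595 * 1.162
  G_tilted = 691.39 W/m^2

691.39


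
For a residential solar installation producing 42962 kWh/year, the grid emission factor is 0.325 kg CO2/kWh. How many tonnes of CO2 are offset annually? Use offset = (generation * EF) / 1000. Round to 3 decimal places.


CO2 offset in kg = generation * emission_factor
CO2 offset = 42962 * 0.325 = 13962.65 kg
Convert to tonnes:
  CO2 offset = 13962.65 / 1000 = 13.963 tonnes

13.963


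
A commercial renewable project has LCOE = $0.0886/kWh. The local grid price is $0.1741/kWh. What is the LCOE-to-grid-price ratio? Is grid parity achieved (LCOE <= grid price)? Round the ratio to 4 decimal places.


Compare LCOE to grid price:
  LCOE = $0.0886/kWh, Grid price = $0.1741/kWh
  Ratio = LCOE / grid_price = 0.0886 / 0.1741 = 0.5089
  Grid parity achieved (ratio <= 1)? yes

0.5089


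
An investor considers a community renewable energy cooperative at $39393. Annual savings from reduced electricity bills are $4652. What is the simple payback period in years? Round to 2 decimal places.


Simple payback period = initial cost / annual savings
Payback = 39393 / 4652
Payback = 8.47 years

8.47


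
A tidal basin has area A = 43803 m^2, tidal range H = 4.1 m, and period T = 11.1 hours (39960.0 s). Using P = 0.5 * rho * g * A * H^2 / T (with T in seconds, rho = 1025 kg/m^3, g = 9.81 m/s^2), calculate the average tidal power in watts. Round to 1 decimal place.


Convert period to seconds: T = 11.1 * 3600 = 39960.0 s
H^2 = 4.1^2 = 16.81
P = 0.5 * rho * g * A * H^2 / T
P = 0.5 * 1025 * 9.81 * 43803 * 16.81 / 39960.0
P = 92642.2 W

92642.2


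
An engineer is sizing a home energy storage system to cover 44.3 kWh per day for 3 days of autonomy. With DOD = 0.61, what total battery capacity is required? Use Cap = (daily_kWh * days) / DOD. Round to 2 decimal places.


Total energy needed = daily * days = 44.3 * 3 = 132.9 kWh
Account for depth of discharge:
  Cap = total_energy / DOD = 132.9 / 0.61
  Cap = 217.87 kWh

217.87


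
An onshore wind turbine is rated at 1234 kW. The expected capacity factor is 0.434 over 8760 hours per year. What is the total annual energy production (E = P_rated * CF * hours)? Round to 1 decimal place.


Annual energy = rated_kW * capacity_factor * hours_per_year
Given: P_rated = 1234 kW, CF = 0.434, hours = 8760
E = 1234 * 0.434 * 8760
E = 4691470.6 kWh

4691470.6


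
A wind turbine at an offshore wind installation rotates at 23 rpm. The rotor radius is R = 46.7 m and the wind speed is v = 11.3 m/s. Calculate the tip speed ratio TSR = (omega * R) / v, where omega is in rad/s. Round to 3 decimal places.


Convert rotational speed to rad/s:
  omega = 23 * 2 * pi / 60 = 2.4086 rad/s
Compute tip speed:
  v_tip = omega * R = 2.4086 * 46.7 = 112.479 m/s
Tip speed ratio:
  TSR = v_tip / v_wind = 112.479 / 11.3 = 9.954

9.954


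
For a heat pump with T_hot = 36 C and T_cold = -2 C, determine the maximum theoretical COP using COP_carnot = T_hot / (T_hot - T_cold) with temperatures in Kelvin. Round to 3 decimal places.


Convert to Kelvin:
  T_hot = 36 + 273.15 = 309.15 K
  T_cold = -2 + 273.15 = 271.15 K
Apply Carnot COP formula:
  COP = T_hot_K / (T_hot_K - T_cold_K) = 309.15 / 38.0
  COP = 8.136

8.136


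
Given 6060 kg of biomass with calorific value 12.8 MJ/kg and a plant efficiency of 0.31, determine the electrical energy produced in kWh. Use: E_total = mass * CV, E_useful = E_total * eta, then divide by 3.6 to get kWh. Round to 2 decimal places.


Total energy = mass * CV = 6060 * 12.8 = 77568.0 MJ
Useful energy = total * eta = 77568.0 * 0.31 = 24046.08 MJ
Convert to kWh: 24046.08 / 3.6
Useful energy = 6679.47 kWh

6679.47


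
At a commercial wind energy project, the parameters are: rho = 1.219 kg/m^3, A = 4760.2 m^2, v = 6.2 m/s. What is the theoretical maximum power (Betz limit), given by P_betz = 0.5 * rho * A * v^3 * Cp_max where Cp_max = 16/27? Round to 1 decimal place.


The Betz coefficient Cp_max = 16/27 = 0.5926
v^3 = 6.2^3 = 238.328
P_betz = 0.5 * rho * A * v^3 * Cp_max
P_betz = 0.5 * 1.219 * 4760.2 * 238.328 * 0.5926
P_betz = 409760.6 W

409760.6


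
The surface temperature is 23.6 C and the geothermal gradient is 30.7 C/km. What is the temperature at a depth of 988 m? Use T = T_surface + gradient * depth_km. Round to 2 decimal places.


Convert depth to km: 988 / 1000 = 0.988 km
Temperature increase = gradient * depth_km = 30.7 * 0.988 = 30.33 C
Temperature at depth = T_surface + delta_T = 23.6 + 30.33
T = 53.93 C

53.93


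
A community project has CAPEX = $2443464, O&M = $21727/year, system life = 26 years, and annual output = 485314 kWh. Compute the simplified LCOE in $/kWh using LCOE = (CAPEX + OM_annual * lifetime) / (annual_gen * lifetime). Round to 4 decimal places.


Total cost = CAPEX + OM * lifetime = 2443464 + 21727 * 26 = 2443464 + 564902 = 3008366
Total generation = annual * lifetime = 485314 * 26 = 12618164 kWh
LCOE = 3008366 / 12618164
LCOE = 0.2384 $/kWh

0.2384


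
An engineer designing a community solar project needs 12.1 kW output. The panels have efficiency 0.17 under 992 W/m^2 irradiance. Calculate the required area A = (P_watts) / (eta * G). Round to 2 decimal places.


Convert target power to watts: P = 12.1 * 1000 = 12100.0 W
Compute denominator: eta * G = 0.17 * 992 = 168.64
Required area A = P / (eta * G) = 12100.0 / 168.64
A = 71.75 m^2

71.75


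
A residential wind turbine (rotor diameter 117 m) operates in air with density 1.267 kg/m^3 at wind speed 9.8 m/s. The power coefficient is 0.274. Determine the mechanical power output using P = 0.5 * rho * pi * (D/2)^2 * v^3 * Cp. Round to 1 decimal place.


Step 1 -- Compute swept area:
  A = pi * (D/2)^2 = pi * (117/2)^2 = 10751.32 m^2
Step 2 -- Apply wind power equation:
  P = 0.5 * rho * A * v^3 * Cp
  v^3 = 9.8^3 = 941.192
  P = 0.5 * 1.267 * 10751.32 * 941.192 * 0.274
  P = 1756454.9 W

1756454.9


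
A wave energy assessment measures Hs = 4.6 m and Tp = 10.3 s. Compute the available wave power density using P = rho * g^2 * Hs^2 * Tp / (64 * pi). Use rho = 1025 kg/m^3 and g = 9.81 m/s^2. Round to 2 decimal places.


Apply wave power formula:
  g^2 = 9.81^2 = 96.2361
  Hs^2 = 4.6^2 = 21.16
  Numerator = rho * g^2 * Hs^2 * Tp = 1025 * 96.2361 * 21.16 * 10.3 = 21498827.16
  Denominator = 64 * pi = 201.0619
  P = 21498827.16 / 201.0619 = 106926.39 W/m

106926.39


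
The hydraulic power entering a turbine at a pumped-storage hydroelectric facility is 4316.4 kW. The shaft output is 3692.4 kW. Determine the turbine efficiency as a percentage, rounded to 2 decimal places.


Turbine efficiency = (output power / input power) * 100
eta = (3692.4 / 4316.4) * 100
eta = 85.54%

85.54


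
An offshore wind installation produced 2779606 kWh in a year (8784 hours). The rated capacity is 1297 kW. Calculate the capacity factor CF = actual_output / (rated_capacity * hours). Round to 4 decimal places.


Capacity factor = actual output / maximum possible output
Maximum possible = rated * hours = 1297 * 8784 = 11392848 kWh
CF = 2779606 / 11392848
CF = 0.2440

0.2440


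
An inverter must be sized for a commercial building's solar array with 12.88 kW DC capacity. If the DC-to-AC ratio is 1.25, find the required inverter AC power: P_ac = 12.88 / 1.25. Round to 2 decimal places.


The inverter AC capacity is determined by the DC/AC ratio.
Given: P_dc = 12.88 kW, DC/AC ratio = 1.25
P_ac = P_dc / ratio = 12.88 / 1.25
P_ac = 10.30 kW

10.30


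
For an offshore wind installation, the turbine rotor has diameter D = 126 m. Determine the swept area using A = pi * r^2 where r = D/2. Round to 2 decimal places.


Compute the rotor radius:
  r = D / 2 = 126 / 2 = 63.0 m
Calculate swept area:
  A = pi * r^2 = pi * 63.0^2
  A = 12468.98 m^2

12468.98


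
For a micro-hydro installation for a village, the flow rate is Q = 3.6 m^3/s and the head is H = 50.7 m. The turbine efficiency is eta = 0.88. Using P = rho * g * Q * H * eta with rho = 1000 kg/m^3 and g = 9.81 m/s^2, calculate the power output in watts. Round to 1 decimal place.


Apply the hydropower formula P = rho * g * Q * H * eta
rho * g = 1000 * 9.81 = 9810.0
P = 9810.0 * 3.6 * 50.7 * 0.88
P = 1575658.7 W

1575658.7


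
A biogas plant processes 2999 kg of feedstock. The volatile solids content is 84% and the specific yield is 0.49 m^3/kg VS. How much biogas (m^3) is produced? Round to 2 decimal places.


Compute volatile solids:
  VS = mass * VS_fraction = 2999 * 0.84 = 2519.16 kg
Calculate biogas volume:
  Biogas = VS * specific_yield = 2519.16 * 0.49
  Biogas = 1234.39 m^3

1234.39


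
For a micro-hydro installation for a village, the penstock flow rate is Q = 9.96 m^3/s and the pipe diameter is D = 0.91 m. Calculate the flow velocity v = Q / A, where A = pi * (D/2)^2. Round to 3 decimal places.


Compute pipe cross-sectional area:
  A = pi * (D/2)^2 = pi * (0.91/2)^2 = 0.6504 m^2
Calculate velocity:
  v = Q / A = 9.96 / 0.6504
  v = 15.314 m/s

15.314


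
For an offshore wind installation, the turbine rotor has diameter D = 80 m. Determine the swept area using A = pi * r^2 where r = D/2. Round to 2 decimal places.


Compute the rotor radius:
  r = D / 2 = 80 / 2 = 40.0 m
Calculate swept area:
  A = pi * r^2 = pi * 40.0^2
  A = 5026.55 m^2

5026.55


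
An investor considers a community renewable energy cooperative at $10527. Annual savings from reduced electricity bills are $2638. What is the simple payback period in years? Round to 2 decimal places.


Simple payback period = initial cost / annual savings
Payback = 10527 / 2638
Payback = 3.99 years

3.99


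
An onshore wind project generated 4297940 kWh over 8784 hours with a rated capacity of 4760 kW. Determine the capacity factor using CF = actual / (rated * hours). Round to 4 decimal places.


Capacity factor = actual output / maximum possible output
Maximum possible = rated * hours = 4760 * 8784 = 41811840 kWh
CF = 4297940 / 41811840
CF = 0.1028

0.1028


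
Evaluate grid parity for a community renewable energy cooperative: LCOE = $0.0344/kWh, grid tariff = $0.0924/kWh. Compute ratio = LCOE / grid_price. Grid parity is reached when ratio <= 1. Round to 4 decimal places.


Compare LCOE to grid price:
  LCOE = $0.0344/kWh, Grid price = $0.0924/kWh
  Ratio = LCOE / grid_price = 0.0344 / 0.0924 = 0.3723
  Grid parity achieved (ratio <= 1)? yes

0.3723


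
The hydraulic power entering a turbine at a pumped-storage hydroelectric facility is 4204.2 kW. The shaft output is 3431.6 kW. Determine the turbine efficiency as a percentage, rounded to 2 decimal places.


Turbine efficiency = (output power / input power) * 100
eta = (3431.6 / 4204.2) * 100
eta = 81.62%

81.62


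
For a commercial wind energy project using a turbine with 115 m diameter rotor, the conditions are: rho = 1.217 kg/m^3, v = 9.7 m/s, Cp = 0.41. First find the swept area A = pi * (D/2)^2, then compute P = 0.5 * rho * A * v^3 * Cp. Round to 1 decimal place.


Step 1 -- Compute swept area:
  A = pi * (D/2)^2 = pi * (115/2)^2 = 10386.89 m^2
Step 2 -- Apply wind power equation:
  P = 0.5 * rho * A * v^3 * Cp
  v^3 = 9.7^3 = 912.673
  P = 0.5 * 1.217 * 10386.89 * 912.673 * 0.41
  P = 2365076.6 W

2365076.6


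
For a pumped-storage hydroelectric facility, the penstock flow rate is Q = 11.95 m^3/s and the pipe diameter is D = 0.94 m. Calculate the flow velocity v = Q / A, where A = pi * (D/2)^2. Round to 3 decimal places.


Compute pipe cross-sectional area:
  A = pi * (D/2)^2 = pi * (0.94/2)^2 = 0.694 m^2
Calculate velocity:
  v = Q / A = 11.95 / 0.694
  v = 17.220 m/s

17.220


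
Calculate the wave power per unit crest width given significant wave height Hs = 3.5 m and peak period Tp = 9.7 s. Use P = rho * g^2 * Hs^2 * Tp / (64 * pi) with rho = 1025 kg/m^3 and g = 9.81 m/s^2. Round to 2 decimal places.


Apply wave power formula:
  g^2 = 9.81^2 = 96.2361
  Hs^2 = 3.5^2 = 12.25
  Numerator = rho * g^2 * Hs^2 * Tp = 1025 * 96.2361 * 12.25 * 9.7 = 11721135.95
  Denominator = 64 * pi = 201.0619
  P = 11721135.95 / 201.0619 = 58296.15 W/m

58296.15


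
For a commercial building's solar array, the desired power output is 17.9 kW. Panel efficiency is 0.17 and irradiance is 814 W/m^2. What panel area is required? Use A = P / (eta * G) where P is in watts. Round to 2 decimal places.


Convert target power to watts: P = 17.9 * 1000 = 17900.0 W
Compute denominator: eta * G = 0.17 * 814 = 138.38
Required area A = P / (eta * G) = 17900.0 / 138.38
A = 129.35 m^2

129.35


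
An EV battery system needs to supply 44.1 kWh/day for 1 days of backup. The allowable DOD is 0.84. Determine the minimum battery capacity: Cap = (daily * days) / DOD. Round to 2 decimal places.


Total energy needed = daily * days = 44.1 * 1 = 44.1 kWh
Account for depth of discharge:
  Cap = total_energy / DOD = 44.1 / 0.84
  Cap = 52.50 kWh

52.50


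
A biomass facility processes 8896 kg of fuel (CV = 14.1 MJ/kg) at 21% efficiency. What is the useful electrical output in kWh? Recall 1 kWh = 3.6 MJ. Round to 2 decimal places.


Total energy = mass * CV = 8896 * 14.1 = 125433.6 MJ
Useful energy = total * eta = 125433.6 * 0.21 = 26341.06 MJ
Convert to kWh: 26341.06 / 3.6
Useful energy = 7316.96 kWh

7316.96


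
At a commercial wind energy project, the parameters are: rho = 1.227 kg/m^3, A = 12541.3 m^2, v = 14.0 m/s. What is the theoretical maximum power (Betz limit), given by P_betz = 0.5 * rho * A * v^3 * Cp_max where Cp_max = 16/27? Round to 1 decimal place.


The Betz coefficient Cp_max = 16/27 = 0.5926
v^3 = 14.0^3 = 2744.0
P_betz = 0.5 * rho * A * v^3 * Cp_max
P_betz = 0.5 * 1.227 * 12541.3 * 2744.0 * 0.5926
P_betz = 12511156.3 W

12511156.3


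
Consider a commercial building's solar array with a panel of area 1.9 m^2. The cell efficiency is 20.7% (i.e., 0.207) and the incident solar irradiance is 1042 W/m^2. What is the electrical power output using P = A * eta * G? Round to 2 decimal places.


Use the solar power formula P = A * eta * G.
Given: A = 1.9 m^2, eta = 0.207, G = 1042 W/m^2
P = 1.9 * 0.207 * 1042
P = 409.82 W

409.82


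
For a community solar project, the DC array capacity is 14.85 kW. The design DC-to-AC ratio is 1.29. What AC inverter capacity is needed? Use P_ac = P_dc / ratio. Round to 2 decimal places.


The inverter AC capacity is determined by the DC/AC ratio.
Given: P_dc = 14.85 kW, DC/AC ratio = 1.29
P_ac = P_dc / ratio = 14.85 / 1.29
P_ac = 11.51 kW

11.51


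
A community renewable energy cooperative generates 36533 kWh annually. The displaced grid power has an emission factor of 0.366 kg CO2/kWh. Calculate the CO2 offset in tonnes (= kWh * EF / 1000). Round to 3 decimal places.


CO2 offset in kg = generation * emission_factor
CO2 offset = 36533 * 0.366 = 13371.08 kg
Convert to tonnes:
  CO2 offset = 13371.08 / 1000 = 13.371 tonnes

13.371


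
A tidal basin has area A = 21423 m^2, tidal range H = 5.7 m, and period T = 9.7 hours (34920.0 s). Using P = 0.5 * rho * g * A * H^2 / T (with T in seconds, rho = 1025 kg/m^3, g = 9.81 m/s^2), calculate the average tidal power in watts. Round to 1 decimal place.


Convert period to seconds: T = 9.7 * 3600 = 34920.0 s
H^2 = 5.7^2 = 32.49
P = 0.5 * rho * g * A * H^2 / T
P = 0.5 * 1025 * 9.81 * 21423 * 32.49 / 34920.0
P = 100211.7 W

100211.7


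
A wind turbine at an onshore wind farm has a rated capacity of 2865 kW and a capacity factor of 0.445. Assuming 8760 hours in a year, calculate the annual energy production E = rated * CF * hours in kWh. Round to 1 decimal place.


Annual energy = rated_kW * capacity_factor * hours_per_year
Given: P_rated = 2865 kW, CF = 0.445, hours = 8760
E = 2865 * 0.445 * 8760
E = 11168343.0 kWh

11168343.0


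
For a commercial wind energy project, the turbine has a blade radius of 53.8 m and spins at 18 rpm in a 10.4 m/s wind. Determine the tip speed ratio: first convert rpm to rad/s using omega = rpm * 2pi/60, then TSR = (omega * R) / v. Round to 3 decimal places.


Convert rotational speed to rad/s:
  omega = 18 * 2 * pi / 60 = 1.885 rad/s
Compute tip speed:
  v_tip = omega * R = 1.885 * 53.8 = 101.411 m/s
Tip speed ratio:
  TSR = v_tip / v_wind = 101.411 / 10.4 = 9.751

9.751


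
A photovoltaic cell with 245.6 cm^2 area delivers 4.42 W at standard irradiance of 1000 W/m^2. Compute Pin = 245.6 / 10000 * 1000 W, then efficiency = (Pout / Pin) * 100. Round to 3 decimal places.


First compute the input power:
  Pin = area_cm2 / 10000 * G = 245.6 / 10000 * 1000 = 24.56 W
Then compute efficiency:
  Efficiency = (Pout / Pin) * 100 = (4.42 / 24.56) * 100
  Efficiency = 17.997%

17.997


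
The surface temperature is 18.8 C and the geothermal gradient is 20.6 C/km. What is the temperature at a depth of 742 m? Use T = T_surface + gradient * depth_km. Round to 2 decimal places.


Convert depth to km: 742 / 1000 = 0.742 km
Temperature increase = gradient * depth_km = 20.6 * 0.742 = 15.29 C
Temperature at depth = T_surface + delta_T = 18.8 + 15.29
T = 34.09 C

34.09


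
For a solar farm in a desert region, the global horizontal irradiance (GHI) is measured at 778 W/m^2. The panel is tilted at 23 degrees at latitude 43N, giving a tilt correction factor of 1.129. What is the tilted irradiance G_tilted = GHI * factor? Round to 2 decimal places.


Identify the given values:
  GHI = 778 W/m^2, tilt correction factor = 1.129
Apply the formula G_tilted = GHI * factor:
  G_tilted = 778 * 1.129
  G_tilted = 878.36 W/m^2

878.36


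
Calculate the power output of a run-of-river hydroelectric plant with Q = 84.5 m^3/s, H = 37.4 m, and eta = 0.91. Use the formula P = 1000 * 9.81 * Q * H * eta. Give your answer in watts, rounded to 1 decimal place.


Apply the hydropower formula P = rho * g * Q * H * eta
rho * g = 1000 * 9.81 = 9810.0
P = 9810.0 * 84.5 * 37.4 * 0.91
P = 28212314.1 W

28212314.1


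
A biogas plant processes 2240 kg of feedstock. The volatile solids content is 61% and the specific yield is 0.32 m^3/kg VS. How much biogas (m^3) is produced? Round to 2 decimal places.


Compute volatile solids:
  VS = mass * VS_fraction = 2240 * 0.61 = 1366.4 kg
Calculate biogas volume:
  Biogas = VS * specific_yield = 1366.4 * 0.32
  Biogas = 437.25 m^3

437.25


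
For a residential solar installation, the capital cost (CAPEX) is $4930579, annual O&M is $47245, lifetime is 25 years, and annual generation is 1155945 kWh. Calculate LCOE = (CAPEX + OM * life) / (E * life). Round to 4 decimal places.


Total cost = CAPEX + OM * lifetime = 4930579 + 47245 * 25 = 4930579 + 1181125 = 6111704
Total generation = annual * lifetime = 1155945 * 25 = 28898625 kWh
LCOE = 6111704 / 28898625
LCOE = 0.2115 $/kWh

0.2115


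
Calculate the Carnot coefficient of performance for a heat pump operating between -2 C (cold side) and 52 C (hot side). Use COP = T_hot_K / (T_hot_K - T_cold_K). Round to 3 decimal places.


Convert to Kelvin:
  T_hot = 52 + 273.15 = 325.15 K
  T_cold = -2 + 273.15 = 271.15 K
Apply Carnot COP formula:
  COP = T_hot_K / (T_hot_K - T_cold_K) = 325.15 / 54.0
  COP = 6.021

6.021


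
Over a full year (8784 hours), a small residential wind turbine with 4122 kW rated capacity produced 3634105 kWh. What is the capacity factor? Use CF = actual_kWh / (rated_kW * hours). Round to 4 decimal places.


Capacity factor = actual output / maximum possible output
Maximum possible = rated * hours = 4122 * 8784 = 36207648 kWh
CF = 3634105 / 36207648
CF = 0.1004

0.1004


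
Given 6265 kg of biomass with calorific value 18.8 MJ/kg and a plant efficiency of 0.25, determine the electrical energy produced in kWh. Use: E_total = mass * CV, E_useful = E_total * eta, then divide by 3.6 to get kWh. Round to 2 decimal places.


Total energy = mass * CV = 6265 * 18.8 = 117782.0 MJ
Useful energy = total * eta = 117782.0 * 0.25 = 29445.5 MJ
Convert to kWh: 29445.5 / 3.6
Useful energy = 8179.31 kWh

8179.31


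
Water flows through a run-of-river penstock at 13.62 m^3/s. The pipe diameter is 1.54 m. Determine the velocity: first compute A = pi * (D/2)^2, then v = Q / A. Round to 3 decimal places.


Compute pipe cross-sectional area:
  A = pi * (D/2)^2 = pi * (1.54/2)^2 = 1.8627 m^2
Calculate velocity:
  v = Q / A = 13.62 / 1.8627
  v = 7.312 m/s

7.312


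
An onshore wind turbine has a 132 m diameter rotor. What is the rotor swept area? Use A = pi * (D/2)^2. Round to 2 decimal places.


Compute the rotor radius:
  r = D / 2 = 132 / 2 = 66.0 m
Calculate swept area:
  A = pi * r^2 = pi * 66.0^2
  A = 13684.78 m^2

13684.78


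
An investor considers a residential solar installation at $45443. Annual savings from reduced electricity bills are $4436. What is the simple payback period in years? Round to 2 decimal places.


Simple payback period = initial cost / annual savings
Payback = 45443 / 4436
Payback = 10.24 years

10.24


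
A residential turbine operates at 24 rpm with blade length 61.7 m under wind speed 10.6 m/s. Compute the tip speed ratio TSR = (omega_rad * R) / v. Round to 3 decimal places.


Convert rotational speed to rad/s:
  omega = 24 * 2 * pi / 60 = 2.5133 rad/s
Compute tip speed:
  v_tip = omega * R = 2.5133 * 61.7 = 155.069 m/s
Tip speed ratio:
  TSR = v_tip / v_wind = 155.069 / 10.6 = 14.629

14.629


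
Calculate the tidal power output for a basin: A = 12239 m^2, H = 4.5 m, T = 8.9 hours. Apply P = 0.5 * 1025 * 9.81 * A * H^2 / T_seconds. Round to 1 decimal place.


Convert period to seconds: T = 8.9 * 3600 = 32040.0 s
H^2 = 4.5^2 = 20.25
P = 0.5 * rho * g * A * H^2 / T
P = 0.5 * 1025 * 9.81 * 12239 * 20.25 / 32040.0
P = 38890.3 W

38890.3


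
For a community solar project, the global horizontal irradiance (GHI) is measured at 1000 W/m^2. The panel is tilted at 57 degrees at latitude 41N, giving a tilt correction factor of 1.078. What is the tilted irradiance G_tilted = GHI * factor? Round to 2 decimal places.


Identify the given values:
  GHI = 1000 W/m^2, tilt correction factor = 1.078
Apply the formula G_tilted = GHI * factor:
  G_tilted = 1000 * 1.078
  G_tilted = 1078.00 W/m^2

1078.00


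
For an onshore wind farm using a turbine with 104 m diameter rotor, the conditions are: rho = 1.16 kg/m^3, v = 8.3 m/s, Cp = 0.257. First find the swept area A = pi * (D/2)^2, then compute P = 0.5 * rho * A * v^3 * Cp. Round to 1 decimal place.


Step 1 -- Compute swept area:
  A = pi * (D/2)^2 = pi * (104/2)^2 = 8494.87 m^2
Step 2 -- Apply wind power equation:
  P = 0.5 * rho * A * v^3 * Cp
  v^3 = 8.3^3 = 571.787
  P = 0.5 * 1.16 * 8494.87 * 571.787 * 0.257
  P = 724022.3 W

724022.3


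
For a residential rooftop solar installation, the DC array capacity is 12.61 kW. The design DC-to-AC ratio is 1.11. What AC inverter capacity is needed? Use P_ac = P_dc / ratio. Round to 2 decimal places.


The inverter AC capacity is determined by the DC/AC ratio.
Given: P_dc = 12.61 kW, DC/AC ratio = 1.11
P_ac = P_dc / ratio = 12.61 / 1.11
P_ac = 11.36 kW

11.36


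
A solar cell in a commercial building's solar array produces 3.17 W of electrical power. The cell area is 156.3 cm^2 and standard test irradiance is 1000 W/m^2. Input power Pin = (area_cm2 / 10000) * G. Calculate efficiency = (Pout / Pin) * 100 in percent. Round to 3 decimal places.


First compute the input power:
  Pin = area_cm2 / 10000 * G = 156.3 / 10000 * 1000 = 15.63 W
Then compute efficiency:
  Efficiency = (Pout / Pin) * 100 = (3.17 / 15.63) * 100
  Efficiency = 20.282%

20.282


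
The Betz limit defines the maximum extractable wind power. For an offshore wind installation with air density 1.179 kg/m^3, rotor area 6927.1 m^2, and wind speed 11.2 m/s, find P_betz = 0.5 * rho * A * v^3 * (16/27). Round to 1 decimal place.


The Betz coefficient Cp_max = 16/27 = 0.5926
v^3 = 11.2^3 = 1404.928
P_betz = 0.5 * rho * A * v^3 * Cp_max
P_betz = 0.5 * 1.179 * 6927.1 * 1404.928 * 0.5926
P_betz = 3399738.8 W

3399738.8


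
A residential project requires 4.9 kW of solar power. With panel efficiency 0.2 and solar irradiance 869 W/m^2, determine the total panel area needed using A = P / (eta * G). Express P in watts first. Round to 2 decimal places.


Convert target power to watts: P = 4.9 * 1000 = 4900.0 W
Compute denominator: eta * G = 0.2 * 869 = 173.8
Required area A = P / (eta * G) = 4900.0 / 173.8
A = 28.19 m^2

28.19


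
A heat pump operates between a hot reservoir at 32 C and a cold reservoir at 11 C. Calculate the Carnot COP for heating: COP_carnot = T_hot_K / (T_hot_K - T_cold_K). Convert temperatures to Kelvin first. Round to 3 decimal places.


Convert to Kelvin:
  T_hot = 32 + 273.15 = 305.15 K
  T_cold = 11 + 273.15 = 284.15 K
Apply Carnot COP formula:
  COP = T_hot_K / (T_hot_K - T_cold_K) = 305.15 / 21.0
  COP = 14.531

14.531


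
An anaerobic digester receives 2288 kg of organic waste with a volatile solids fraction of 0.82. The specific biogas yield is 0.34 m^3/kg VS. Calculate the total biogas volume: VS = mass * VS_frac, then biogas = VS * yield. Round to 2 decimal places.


Compute volatile solids:
  VS = mass * VS_fraction = 2288 * 0.82 = 1876.16 kg
Calculate biogas volume:
  Biogas = VS * specific_yield = 1876.16 * 0.34
  Biogas = 637.89 m^3

637.89


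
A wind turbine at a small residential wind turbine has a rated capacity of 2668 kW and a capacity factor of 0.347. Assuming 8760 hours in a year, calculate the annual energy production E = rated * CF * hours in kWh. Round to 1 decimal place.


Annual energy = rated_kW * capacity_factor * hours_per_year
Given: P_rated = 2668 kW, CF = 0.347, hours = 8760
E = 2668 * 0.347 * 8760
E = 8109973.0 kWh

8109973.0
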